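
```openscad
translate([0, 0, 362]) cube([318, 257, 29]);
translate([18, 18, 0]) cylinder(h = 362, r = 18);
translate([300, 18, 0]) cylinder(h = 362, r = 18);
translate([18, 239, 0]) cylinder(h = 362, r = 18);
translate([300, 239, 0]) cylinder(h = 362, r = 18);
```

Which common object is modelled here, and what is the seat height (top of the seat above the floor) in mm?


A stool. The seat height is 391 mm.

A 318×257×29 slab at z = 362 on four corner cylinders — a stool. The seat top is 362 + 29 = 391 mm.


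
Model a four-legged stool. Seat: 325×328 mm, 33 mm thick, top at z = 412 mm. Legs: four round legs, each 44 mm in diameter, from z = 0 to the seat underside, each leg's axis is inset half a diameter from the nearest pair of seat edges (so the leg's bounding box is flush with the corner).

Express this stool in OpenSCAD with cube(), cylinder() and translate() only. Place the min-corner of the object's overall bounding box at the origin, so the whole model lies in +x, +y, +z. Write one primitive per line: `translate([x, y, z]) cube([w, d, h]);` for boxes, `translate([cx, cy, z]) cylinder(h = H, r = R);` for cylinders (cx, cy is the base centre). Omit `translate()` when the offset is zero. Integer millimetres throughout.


// leg_h = 412 - 33 = 379
translate([0, 0, 379]) cube([325, 328, 33]);
translate([22, 22, 0]) cylinder(h = 379, r = 22);
translate([303, 22, 0]) cylinder(h = 379, r = 22);
translate([22, 306, 0]) cylinder(h = 379, r = 22);
translate([303, 306, 0]) cylinder(h = 379, r = 22);


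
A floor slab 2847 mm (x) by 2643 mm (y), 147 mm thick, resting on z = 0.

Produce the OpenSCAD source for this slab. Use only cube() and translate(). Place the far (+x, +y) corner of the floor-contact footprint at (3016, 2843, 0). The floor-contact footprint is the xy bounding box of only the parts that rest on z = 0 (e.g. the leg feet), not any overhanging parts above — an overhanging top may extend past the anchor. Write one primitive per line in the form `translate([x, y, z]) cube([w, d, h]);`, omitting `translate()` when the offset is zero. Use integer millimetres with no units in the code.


translate([169, 200, 0]) cube([2847, 2643, 147]);


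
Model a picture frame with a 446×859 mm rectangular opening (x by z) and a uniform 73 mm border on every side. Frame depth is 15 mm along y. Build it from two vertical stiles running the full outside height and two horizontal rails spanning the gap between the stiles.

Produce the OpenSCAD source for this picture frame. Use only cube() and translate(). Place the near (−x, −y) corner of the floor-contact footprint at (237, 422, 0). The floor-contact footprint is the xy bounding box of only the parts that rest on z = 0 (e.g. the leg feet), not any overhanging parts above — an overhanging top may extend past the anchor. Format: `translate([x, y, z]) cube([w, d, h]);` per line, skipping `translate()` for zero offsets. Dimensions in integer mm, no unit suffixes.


translate([237, 422, 0]) cube([73, 15, 1005]);
translate([756, 422, 0]) cube([73, 15, 1005]);
translate([310, 422, 0]) cube([446, 15, 73]);
translate([310, 422, 932]) cube([446, 15, 73]);


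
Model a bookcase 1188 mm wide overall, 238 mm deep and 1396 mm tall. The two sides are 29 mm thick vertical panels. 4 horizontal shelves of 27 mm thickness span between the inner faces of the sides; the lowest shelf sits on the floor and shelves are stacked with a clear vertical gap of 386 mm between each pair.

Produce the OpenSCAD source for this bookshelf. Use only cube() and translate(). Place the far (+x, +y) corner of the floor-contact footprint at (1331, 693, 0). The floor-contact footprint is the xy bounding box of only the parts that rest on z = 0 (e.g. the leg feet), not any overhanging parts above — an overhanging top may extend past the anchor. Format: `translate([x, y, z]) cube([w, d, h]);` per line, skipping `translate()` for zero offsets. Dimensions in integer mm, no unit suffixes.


translate([143, 455, 0]) cube([29, 238, 1396]);
translate([1302, 455, 0]) cube([29, 238, 1396]);
translate([172, 455, 0]) cube([1130, 238, 27]);
translate([172, 455, 413]) cube([1130, 238, 27]);
translate([172, 455, 826]) cube([1130, 238, 27]);
translate([172, 455, 1239]) cube([1130, 238, 27]);


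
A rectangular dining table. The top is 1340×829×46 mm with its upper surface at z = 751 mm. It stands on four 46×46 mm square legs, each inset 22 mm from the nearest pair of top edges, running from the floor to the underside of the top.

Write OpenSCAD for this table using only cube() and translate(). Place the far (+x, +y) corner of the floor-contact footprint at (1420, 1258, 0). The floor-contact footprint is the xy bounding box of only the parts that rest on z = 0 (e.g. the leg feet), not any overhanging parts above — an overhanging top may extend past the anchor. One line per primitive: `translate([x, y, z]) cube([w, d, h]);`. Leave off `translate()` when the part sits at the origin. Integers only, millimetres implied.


// leg_h = 751 - 46 = 705
translate([102, 451, 705]) cube([1340, 829, 46]);
translate([124, 473, 0]) cube([46, 46, 705]);
translate([1374, 473, 0]) cube([46, 46, 705]);
translate([124, 1212, 0]) cube([46, 46, 705]);
translate([1374, 1212, 0]) cube([46, 46, 705]);


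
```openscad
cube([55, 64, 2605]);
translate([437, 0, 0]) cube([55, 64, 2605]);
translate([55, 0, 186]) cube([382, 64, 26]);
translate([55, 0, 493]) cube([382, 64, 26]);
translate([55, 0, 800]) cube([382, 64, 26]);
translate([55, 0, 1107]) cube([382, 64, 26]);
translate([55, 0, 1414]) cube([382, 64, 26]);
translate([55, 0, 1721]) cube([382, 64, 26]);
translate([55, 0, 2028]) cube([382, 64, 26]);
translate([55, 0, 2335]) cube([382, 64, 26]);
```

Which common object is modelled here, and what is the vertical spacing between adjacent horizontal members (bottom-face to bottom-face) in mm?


A ladder. The rung spacing is 307 mm.

Two tall 55×64 posts with 8 short bars between them — a ladder. Adjacent rungs sit at z = 186 and z = 493, so the spacing is 493 − 186 = 307 mm.


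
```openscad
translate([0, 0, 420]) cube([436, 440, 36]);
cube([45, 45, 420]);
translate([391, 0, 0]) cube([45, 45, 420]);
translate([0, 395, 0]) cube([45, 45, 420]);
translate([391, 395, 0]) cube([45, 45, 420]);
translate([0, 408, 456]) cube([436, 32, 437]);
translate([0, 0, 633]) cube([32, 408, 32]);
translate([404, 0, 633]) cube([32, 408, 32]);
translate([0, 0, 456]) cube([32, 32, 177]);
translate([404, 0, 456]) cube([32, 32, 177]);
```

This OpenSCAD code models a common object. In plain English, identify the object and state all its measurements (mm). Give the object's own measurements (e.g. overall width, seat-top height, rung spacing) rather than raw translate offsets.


A chair. The seat is a 436×440×36 mm slab with its top at z = 456 mm, on four 45×45 mm corner legs (flush with the seat edges, standing on z = 0). A flat backrest 32 mm thick, 437 mm tall, spans the full seat width and rises from the seat top along its +y edge, rear face flush with the rear of the seat. Two armrests of 32×32 mm section run along each side from the seat's front edge to the front of the backrest, top faces 209 mm above the seat top and outer faces flush with the seat's x-edges; a 32×32 mm post under the front of each armrest stands on the seat at the front corner.


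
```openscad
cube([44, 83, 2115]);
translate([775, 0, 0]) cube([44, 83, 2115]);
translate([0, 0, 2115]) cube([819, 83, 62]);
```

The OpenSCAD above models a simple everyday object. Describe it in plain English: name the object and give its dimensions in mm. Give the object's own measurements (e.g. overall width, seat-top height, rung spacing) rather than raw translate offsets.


A door frame. The clear opening is 731 mm wide and 2115 mm high. Two 44 mm wide jambs, 83 mm deep, stand either side of the opening from the floor to the top of the opening. A 62 mm thick head sits across the top of both jambs, spanning the full outside width of the frame.


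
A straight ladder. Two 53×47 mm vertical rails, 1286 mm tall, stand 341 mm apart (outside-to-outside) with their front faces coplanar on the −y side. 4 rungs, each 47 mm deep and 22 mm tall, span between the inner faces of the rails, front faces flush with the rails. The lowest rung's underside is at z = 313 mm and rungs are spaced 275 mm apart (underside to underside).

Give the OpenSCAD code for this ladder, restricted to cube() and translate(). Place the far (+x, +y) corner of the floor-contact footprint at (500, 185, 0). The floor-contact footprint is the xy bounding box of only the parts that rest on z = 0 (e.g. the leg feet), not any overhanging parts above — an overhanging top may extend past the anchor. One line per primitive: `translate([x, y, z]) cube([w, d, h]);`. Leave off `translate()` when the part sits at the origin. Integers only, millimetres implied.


translate([159, 138, 0]) cube([53, 47, 1286]);
translate([447, 138, 0]) cube([53, 47, 1286]);
translate([212, 138, 313]) cube([235, 47, 22]);
translate([212, 138, 588]) cube([235, 47, 22]);
translate([212, 138, 863]) cube([235, 47, 22]);
translate([212, 138, 1138]) cube([235, 47, 22]);


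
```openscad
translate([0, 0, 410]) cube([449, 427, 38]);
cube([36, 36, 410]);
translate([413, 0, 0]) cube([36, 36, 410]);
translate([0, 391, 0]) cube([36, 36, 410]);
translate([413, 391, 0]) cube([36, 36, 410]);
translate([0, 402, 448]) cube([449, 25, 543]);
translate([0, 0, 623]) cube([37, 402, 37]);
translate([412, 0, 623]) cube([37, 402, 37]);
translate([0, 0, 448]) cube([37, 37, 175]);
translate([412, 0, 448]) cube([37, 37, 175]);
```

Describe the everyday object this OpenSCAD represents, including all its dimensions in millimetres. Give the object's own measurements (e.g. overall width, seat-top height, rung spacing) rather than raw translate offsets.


A chair. The seat is a 449×427×38 mm slab with its top at z = 448 mm, on four 36×36 mm corner legs (flush with the seat edges, standing on z = 0). A flat backrest 25 mm thick, 543 mm tall, spans the full seat width and rises from the seat top along its +y edge, rear face flush with the rear of the seat. Two armrests of 37×37 mm section run along each side from the seat's front edge to the front of the backrest, top faces 212 mm above the seat top and outer faces flush with the seat's x-edges; a 37×37 mm post under the front of each armrest stands on the seat at the front corner.


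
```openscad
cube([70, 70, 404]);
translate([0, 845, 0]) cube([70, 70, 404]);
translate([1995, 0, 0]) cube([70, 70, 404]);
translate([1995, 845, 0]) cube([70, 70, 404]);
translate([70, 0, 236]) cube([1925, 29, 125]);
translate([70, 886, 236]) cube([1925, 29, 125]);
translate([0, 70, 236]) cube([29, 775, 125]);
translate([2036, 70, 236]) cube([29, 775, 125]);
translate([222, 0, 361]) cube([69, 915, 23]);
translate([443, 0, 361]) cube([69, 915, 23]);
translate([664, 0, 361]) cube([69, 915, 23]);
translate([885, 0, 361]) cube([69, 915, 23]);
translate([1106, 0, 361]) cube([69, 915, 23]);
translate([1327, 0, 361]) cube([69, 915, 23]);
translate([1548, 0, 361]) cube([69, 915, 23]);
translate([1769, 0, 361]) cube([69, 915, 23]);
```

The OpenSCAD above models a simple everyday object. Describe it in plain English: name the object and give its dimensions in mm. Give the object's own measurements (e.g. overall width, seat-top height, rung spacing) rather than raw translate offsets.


A bed frame 2065 mm long (x) by 915 mm wide (y). Four 70×70 mm corner posts, 404 mm tall, at the corners of the footprint. Four rails of 29 mm thickness and 125 mm height run between adjacent posts with their undersides at z = 236 mm, their outer faces flush with the outside of the frame (the two x-running rails run between the posts' inner faces; the two y-running rails run between the posts' inner faces). 8 slats, each 69 mm wide (x) and 23 mm thick, lie across the top of the two x-running rails, running the full 915 mm width of the frame in y; along x they sit between the end posts with a 152 mm gap after the −x posts and between neighbouring slats, leaving 157 mm before the +x posts.


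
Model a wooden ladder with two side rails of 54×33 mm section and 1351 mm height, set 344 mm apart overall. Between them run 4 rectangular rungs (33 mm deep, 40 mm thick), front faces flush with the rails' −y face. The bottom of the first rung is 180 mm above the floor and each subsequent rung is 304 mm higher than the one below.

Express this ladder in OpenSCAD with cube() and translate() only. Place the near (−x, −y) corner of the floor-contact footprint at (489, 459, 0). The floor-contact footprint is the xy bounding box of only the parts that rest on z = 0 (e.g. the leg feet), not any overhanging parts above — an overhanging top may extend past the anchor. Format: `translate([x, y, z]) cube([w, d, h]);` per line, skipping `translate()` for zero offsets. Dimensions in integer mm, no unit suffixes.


translate([489, 459, 0]) cube([54, 33, 1351]);
translate([779, 459, 0]) cube([54, 33, 1351]);
translate([543, 459, 180]) cube([236, 33, 40]);
translate([543, 459, 484]) cube([236, 33, 40]);
translate([543, 459, 788]) cube([236, 33, 40]);
translate([543, 459, 1092]) cube([236, 33, 40]);


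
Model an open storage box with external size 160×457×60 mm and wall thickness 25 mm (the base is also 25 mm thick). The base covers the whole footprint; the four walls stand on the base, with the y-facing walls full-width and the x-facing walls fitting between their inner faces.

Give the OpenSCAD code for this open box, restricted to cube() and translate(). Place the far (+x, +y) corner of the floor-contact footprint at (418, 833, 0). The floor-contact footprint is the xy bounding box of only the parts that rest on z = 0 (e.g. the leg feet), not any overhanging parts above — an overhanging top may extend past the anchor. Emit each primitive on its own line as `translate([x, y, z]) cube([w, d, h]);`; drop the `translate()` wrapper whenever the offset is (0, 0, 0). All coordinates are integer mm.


translate([258, 376, 0]) cube([160, 457, 25]);
translate([258, 376, 25]) cube([160, 25, 35]);
translate([258, 808, 25]) cube([160, 25, 35]);
translate([258, 401, 25]) cube([25, 407, 35]);
translate([393, 401, 25]) cube([25, 407, 35]);


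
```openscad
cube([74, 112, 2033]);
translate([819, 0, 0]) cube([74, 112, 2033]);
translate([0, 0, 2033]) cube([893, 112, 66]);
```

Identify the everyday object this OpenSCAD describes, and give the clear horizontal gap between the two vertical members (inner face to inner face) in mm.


A door frame. The clear opening width is 745 mm.

Two 2033 mm tall posts with a header on top — a door frame. The left jamb is 74 mm wide at x = 0; the right jamb starts at x = 819. The clear opening is 819 − 74 = 745 mm.


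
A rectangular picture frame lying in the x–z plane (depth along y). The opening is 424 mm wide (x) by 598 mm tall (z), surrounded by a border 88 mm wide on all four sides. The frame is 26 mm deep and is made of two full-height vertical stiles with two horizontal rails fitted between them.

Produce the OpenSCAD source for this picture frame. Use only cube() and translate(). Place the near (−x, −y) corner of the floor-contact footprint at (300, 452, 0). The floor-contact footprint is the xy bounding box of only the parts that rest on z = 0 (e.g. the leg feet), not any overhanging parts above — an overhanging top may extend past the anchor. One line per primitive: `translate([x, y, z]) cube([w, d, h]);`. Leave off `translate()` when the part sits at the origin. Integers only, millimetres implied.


translate([300, 452, 0]) cube([88, 26, 774]);
translate([812, 452, 0]) cube([88, 26, 774]);
translate([388, 452, 0]) cube([424, 26, 88]);
translate([388, 452, 686]) cube([424, 26, 88]);


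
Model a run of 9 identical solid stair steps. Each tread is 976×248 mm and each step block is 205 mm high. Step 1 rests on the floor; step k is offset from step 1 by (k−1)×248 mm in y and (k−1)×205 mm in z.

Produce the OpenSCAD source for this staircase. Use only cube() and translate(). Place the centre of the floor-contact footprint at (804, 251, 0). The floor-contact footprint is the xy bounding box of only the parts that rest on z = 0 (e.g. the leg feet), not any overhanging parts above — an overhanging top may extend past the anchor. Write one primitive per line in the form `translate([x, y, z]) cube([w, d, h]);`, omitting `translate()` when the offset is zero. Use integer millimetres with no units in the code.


translate([316, 127, 0]) cube([976, 248, 205]);
translate([316, 375, 205]) cube([976, 248, 205]);
translate([316, 623, 410]) cube([976, 248, 205]);
translate([316, 871, 615]) cube([976, 248, 205]);
translate([316, 1119, 820]) cube([976, 248, 205]);
translate([316, 1367, 1025]) cube([976, 248, 205]);
translate([316, 1615, 1230]) cube([976, 248, 205]);
translate([316, 1863, 1435]) cube([976, 248, 205]);
translate([316, 2111, 1640]) cube([976, 248, 205]);


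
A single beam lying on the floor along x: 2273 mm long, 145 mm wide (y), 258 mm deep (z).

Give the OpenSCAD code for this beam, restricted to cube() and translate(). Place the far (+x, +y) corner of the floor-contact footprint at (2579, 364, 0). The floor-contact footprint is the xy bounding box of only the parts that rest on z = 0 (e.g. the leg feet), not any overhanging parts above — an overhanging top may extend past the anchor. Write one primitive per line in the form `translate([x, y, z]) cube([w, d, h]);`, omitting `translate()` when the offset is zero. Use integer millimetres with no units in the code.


translate([306, 219, 0]) cube([2273, 145, 258]);


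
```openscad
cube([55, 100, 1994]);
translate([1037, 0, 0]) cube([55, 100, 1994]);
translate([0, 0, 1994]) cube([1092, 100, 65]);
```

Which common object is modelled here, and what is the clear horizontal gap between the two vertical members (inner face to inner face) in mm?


A door frame. The clear opening width is 982 mm.

Two 1994 mm tall posts with a header on top — a door frame. The left jamb is 55 mm wide at x = 0; the right jamb starts at x = 1037. The clear opening is 1037 − 55 = 982 mm.


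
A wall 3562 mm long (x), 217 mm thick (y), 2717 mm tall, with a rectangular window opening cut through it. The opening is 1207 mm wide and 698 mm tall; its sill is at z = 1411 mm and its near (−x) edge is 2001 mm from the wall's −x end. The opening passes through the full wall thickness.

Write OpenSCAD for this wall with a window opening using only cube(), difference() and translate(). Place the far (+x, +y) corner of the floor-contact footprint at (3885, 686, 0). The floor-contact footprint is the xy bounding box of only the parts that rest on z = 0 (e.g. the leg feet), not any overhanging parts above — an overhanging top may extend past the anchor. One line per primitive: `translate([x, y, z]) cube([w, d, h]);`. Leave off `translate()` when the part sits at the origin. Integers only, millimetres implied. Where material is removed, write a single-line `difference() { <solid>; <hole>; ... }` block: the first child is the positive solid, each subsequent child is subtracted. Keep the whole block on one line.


difference() { translate([323, 469, 0]) cube([3562, 217, 2717]); translate([2324, 469, 1411]) cube([1207, 217, 698]); }


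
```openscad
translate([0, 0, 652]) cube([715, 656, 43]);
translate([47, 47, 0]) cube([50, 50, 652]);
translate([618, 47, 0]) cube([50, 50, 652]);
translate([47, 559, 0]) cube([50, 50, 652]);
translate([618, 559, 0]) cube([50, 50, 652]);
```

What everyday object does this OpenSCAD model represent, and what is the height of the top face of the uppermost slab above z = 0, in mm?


A table. The table height is 695 mm.

A 715×656×43 slab sits at z = 652 on four 50 mm square posts — a table. The top surface is at 652 + 43 = 695 mm.


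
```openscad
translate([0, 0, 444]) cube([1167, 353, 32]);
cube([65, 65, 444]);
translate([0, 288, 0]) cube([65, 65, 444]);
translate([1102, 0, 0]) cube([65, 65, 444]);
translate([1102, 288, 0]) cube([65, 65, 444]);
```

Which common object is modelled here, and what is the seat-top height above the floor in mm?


A bench. The seat-top height is 476 mm.

A long slab on four corner posts — a bench. The slab sits at z = 444 with thickness 32, so the top is 444 + 32 = 476 mm.


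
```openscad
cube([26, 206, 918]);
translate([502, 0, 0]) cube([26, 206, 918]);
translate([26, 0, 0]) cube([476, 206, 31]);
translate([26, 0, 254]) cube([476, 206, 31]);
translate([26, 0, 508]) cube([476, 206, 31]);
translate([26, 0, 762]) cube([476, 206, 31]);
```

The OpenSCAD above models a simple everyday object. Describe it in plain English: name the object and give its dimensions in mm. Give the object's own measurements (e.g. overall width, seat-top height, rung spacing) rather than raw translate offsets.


An open bookshelf. Two side panels, each 26 mm thick, 206 mm deep and 918 mm tall, stand 528 mm apart (outside-to-outside). Between them sit 4 shelves, each 31 mm thick and 206 mm deep, spanning the full gap between the sides. The bottom shelf rests on the floor (its underside at z = 0) and the clear gap between one shelf's top and the next shelf's underside is 223 mm.


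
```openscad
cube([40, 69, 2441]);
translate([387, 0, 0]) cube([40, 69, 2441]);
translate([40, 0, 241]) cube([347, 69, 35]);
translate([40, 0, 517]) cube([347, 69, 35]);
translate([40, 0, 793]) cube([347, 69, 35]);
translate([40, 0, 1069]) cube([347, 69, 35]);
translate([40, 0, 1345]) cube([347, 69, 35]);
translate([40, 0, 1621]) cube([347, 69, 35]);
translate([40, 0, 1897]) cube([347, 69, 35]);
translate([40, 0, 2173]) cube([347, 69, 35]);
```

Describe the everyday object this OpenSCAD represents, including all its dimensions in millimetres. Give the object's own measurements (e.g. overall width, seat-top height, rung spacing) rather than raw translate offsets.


A straight ladder. Two 40×69 mm vertical rails, 2441 mm tall, stand 427 mm apart (outside-to-outside) with their front faces coplanar on the −y side. 8 rungs, each 69 mm deep and 35 mm tall, span between the inner faces of the rails, front faces flush with the rails. The lowest rung's underside is at z = 241 mm and rungs are spaced 276 mm apart (underside to underside).


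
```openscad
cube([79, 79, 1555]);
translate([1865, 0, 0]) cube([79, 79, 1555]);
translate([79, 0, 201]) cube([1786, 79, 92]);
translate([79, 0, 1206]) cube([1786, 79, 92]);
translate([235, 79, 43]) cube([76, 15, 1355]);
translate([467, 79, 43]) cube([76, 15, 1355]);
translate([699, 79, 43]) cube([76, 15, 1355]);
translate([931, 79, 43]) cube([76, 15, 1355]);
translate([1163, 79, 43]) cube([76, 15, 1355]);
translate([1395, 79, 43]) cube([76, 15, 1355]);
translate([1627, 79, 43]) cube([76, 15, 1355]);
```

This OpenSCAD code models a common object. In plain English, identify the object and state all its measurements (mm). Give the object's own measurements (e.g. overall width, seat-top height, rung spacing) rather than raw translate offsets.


A fence section. Two 79×79 mm posts, 1555 mm tall, stand on the floor with a clear span of 1786 mm between their inner faces. Two horizontal rails of 79×92 mm section span the gap between the posts with their undersides at z = 201 mm and z = 1206 mm, flush with the posts' −y face. 7 pickets, each 76 mm wide, 15 mm thick and 1355 mm tall, are fixed to the +y face of the rails with their bottoms at z = 43 mm, spaced across the span with a 156 mm gap after the −x post and between neighbouring pickets, with 162 mm left before the +x post.


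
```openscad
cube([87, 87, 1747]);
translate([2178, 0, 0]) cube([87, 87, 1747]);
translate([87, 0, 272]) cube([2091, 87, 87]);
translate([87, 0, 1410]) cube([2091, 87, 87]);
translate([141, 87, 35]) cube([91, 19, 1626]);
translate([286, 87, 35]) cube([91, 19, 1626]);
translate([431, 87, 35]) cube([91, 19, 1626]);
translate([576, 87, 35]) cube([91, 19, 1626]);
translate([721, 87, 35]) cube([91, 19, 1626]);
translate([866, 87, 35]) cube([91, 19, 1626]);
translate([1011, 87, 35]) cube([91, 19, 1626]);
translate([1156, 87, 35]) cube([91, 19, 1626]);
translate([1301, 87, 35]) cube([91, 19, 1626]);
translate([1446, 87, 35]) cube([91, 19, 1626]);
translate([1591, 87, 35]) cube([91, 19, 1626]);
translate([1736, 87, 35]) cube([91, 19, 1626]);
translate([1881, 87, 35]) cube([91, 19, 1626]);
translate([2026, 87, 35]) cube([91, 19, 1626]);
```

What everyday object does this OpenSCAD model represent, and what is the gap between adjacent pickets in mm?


A fence section. The picket gap is 54 mm.

Two posts, two rails, 14 pickets — a fence section. Span 2091 mm holds 14 pickets of 91 mm with 15 equal gaps: ⌊(2091 − 14·91) / 15⌋ = 54 mm.


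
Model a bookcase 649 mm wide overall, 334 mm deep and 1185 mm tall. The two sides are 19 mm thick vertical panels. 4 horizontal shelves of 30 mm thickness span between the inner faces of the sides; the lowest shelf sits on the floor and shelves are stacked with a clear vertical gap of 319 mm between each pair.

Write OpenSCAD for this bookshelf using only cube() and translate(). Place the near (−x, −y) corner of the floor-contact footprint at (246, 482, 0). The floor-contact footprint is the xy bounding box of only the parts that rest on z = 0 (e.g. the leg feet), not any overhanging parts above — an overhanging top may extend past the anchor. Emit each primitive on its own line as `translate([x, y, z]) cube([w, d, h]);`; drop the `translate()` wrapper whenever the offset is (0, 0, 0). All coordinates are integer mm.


translate([246, 482, 0]) cube([19, 334, 1185]);
translate([876, 482, 0]) cube([19, 334, 1185]);
translate([265, 482, 0]) cube([611, 334, 30]);
translate([265, 482, 349]) cube([611, 334, 30]);
translate([265, 482, 698]) cube([611, 334, 30]);
translate([265, 482, 1047]) cube([611, 334, 30]);


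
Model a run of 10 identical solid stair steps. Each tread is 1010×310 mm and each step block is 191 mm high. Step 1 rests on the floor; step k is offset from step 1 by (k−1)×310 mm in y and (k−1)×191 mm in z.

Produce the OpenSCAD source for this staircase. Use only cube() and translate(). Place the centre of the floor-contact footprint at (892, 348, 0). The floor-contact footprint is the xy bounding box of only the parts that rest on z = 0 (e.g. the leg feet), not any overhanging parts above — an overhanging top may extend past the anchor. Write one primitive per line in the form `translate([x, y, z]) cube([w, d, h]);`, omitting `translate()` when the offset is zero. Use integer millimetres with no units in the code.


translate([387, 193, 0]) cube([1010, 310, 191]);
translate([387, 503, 191]) cube([1010, 310, 191]);
translate([387, 813, 382]) cube([1010, 310, 191]);
translate([387, 1123, 573]) cube([1010, 310, 191]);
translate([387, 1433, 764]) cube([1010, 310, 191]);
translate([387, 1743, 955]) cube([1010, 310, 191]);
translate([387, 2053, 1146]) cube([1010, 310, 191]);
translate([387, 2363, 1337]) cube([1010, 310, 191]);
translate([387, 2673, 1528]) cube([1010, 310, 191]);
translate([387, 2983, 1719]) cube([1010, 310, 191]);


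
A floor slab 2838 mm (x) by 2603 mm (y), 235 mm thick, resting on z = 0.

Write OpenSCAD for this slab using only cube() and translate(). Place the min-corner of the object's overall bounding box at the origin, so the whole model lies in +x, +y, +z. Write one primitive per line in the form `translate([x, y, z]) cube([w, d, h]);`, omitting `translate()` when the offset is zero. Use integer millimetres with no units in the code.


cube([2838, 2603, 235]);


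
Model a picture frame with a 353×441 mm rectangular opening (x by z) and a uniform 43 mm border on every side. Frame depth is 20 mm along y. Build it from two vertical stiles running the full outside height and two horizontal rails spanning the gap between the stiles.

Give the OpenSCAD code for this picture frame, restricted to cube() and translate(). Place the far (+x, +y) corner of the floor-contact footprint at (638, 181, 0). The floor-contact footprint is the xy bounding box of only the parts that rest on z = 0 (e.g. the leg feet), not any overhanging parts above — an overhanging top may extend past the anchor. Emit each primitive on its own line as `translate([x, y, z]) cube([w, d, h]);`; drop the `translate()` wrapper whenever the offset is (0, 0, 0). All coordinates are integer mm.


translate([199, 161, 0]) cube([43, 20, 527]);
translate([595, 161, 0]) cube([43, 20, 527]);
translate([242, 161, 0]) cube([353, 20, 43]);
translate([242, 161, 484]) cube([353, 20, 43]);


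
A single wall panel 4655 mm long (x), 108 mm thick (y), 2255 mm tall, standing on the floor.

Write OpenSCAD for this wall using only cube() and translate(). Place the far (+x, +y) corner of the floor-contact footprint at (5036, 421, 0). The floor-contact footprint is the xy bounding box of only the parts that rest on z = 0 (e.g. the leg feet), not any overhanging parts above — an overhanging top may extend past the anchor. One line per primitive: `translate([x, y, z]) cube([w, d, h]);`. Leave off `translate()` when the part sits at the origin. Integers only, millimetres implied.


translate([381, 313, 0]) cube([4655, 108, 2255]);


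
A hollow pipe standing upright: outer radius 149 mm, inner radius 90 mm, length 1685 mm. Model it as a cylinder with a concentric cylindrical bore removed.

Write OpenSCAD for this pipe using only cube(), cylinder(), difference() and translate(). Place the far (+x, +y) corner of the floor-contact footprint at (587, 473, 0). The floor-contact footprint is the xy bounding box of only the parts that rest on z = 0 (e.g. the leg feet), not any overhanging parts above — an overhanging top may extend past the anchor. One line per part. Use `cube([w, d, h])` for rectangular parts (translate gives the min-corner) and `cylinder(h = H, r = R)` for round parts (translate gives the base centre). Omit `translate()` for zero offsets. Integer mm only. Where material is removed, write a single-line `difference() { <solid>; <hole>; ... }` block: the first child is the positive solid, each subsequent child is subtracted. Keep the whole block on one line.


difference() { translate([438, 324, 0]) cylinder(h = 1685, r = 149); translate([438, 324, 0]) cylinder(h = 1685, r = 90); }


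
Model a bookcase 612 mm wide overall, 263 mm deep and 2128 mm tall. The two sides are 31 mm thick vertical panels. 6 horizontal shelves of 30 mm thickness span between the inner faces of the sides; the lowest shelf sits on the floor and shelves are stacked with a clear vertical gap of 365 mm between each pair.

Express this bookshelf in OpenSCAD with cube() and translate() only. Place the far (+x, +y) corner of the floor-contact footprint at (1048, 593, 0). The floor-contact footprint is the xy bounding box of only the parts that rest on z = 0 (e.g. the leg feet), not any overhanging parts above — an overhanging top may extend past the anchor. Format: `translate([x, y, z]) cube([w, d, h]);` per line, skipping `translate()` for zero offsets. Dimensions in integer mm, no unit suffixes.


translate([436, 330, 0]) cube([31, 263, 2128]);
translate([1017, 330, 0]) cube([31, 263, 2128]);
translate([467, 330, 0]) cube([550, 263, 30]);
translate([467, 330, 395]) cube([550, 263, 30]);
translate([467, 330, 790]) cube([550, 263, 30]);
translate([467, 330, 1185]) cube([550, 263, 30]);
translate([467, 330, 1580]) cube([550, 263, 30]);
translate([467, 330, 1975]) cube([550, 263, 30]);


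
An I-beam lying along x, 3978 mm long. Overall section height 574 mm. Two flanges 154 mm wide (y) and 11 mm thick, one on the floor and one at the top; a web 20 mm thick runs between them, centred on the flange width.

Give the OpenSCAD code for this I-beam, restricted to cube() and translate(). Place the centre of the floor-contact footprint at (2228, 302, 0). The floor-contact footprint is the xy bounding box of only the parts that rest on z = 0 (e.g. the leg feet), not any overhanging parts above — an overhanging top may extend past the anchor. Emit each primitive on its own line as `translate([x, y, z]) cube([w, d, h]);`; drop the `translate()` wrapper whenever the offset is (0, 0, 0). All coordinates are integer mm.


translate([239, 225, 0]) cube([3978, 154, 11]);
translate([239, 292, 11]) cube([3978, 20, 552]);
translate([239, 225, 563]) cube([3978, 154, 11]);


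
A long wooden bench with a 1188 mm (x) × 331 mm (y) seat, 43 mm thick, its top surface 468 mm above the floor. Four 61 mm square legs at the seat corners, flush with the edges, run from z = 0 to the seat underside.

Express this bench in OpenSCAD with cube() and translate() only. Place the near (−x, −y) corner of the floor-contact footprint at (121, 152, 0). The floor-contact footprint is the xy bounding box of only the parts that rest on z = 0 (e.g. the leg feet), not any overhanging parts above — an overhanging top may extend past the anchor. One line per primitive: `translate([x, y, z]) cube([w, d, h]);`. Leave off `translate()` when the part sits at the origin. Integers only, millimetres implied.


translate([121, 152, 425]) cube([1188, 331, 43]);
translate([121, 152, 0]) cube([61, 61, 425]);
translate([121, 422, 0]) cube([61, 61, 425]);
translate([1248, 152, 0]) cube([61, 61, 425]);
translate([1248, 422, 0]) cube([61, 61, 425]);


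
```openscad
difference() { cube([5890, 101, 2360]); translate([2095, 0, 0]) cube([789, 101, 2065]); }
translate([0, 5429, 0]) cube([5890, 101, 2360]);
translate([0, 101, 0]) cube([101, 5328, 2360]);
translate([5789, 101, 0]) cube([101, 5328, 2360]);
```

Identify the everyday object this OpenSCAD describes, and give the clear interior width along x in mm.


A single room. The interior width is 5688 mm.

Four walls enclosing a rectangle with a door in the front wall — a room. Outside width 5890 minus two 101 mm walls gives 5688 mm.


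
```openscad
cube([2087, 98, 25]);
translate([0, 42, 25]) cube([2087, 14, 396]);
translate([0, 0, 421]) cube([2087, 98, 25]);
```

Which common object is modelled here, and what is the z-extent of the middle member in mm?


An I-beam. The web height is 396 mm.

Two wide flanges with a thin centred web — an I-beam. Overall 446 mm minus two 25 mm flanges gives a web of 446 − 2·25 = 396 mm.


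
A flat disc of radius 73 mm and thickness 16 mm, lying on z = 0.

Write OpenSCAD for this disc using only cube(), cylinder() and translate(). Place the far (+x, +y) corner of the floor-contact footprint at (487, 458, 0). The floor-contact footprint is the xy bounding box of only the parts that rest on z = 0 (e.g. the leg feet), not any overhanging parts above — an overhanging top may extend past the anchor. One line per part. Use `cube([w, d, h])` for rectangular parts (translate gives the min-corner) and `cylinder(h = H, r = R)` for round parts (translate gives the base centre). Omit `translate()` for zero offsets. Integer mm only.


translate([414, 385, 0]) cylinder(h = 16, r = 73);


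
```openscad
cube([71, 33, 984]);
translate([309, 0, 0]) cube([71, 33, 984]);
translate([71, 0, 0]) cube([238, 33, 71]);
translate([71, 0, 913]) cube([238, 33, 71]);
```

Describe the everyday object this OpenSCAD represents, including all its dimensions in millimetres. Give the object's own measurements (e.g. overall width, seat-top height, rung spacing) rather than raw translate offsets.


A rectangular picture frame lying in the x–z plane (depth along y). The opening is 238 mm wide (x) by 842 mm tall (z), surrounded by a border 71 mm wide on all four sides. The frame is 33 mm deep and is made of two full-height vertical stiles with two horizontal rails fitted between them.


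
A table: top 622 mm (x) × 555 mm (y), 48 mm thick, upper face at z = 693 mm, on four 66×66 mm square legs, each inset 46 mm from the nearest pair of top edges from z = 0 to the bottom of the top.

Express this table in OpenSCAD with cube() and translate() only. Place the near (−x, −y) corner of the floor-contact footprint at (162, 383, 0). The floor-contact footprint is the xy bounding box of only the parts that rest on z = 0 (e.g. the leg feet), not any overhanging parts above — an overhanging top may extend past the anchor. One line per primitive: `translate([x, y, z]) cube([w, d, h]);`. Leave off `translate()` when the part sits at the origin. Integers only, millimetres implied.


// leg_h = 693 - 48 = 645
translate([116, 337, 645]) cube([622, 555, 48]);
translate([162, 383, 0]) cube([66, 66, 645]);
translate([626, 383, 0]) cube([66, 66, 645]);
translate([162, 780, 0]) cube([66, 66, 645]);
translate([626, 780, 0]) cube([66, 66, 645]);


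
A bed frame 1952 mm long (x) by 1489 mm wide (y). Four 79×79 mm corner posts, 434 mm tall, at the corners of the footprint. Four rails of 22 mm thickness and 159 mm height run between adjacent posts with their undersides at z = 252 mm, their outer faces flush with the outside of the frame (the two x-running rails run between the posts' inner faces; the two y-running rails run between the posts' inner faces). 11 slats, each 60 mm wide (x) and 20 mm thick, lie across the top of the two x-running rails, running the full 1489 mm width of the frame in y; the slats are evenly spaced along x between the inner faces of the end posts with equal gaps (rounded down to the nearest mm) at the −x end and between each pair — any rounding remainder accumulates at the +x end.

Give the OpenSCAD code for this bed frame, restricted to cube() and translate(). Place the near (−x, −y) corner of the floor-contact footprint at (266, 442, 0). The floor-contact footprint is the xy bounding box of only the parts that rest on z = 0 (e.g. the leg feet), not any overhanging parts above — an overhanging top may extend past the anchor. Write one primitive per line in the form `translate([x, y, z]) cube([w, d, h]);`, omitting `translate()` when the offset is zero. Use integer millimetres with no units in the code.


// slat z = rail_z + rail_h = 252 + 159 = 411
// slat gap = ⌊(1794 − 11·60) / 12⌋ = 94
translate([266, 442, 0]) cube([79, 79, 434]);
translate([266, 1852, 0]) cube([79, 79, 434]);
translate([2139, 442, 0]) cube([79, 79, 434]);
translate([2139, 1852, 0]) cube([79, 79, 434]);
translate([345, 442, 252]) cube([1794, 22, 159]);
translate([345, 1909, 252]) cube([1794, 22, 159]);
translate([266, 521, 252]) cube([22, 1331, 159]);
translate([2196, 521, 252]) cube([22, 1331, 159]);
translate([439, 442, 411]) cube([60, 1489, 20]);
translate([593, 442, 411]) cube([60, 1489, 20]);
translate([747, 442, 411]) cube([60, 1489, 20]);
translate([901, 442, 411]) cube([60, 1489, 20]);
translate([1055, 442, 411]) cube([60, 1489, 20]);
translate([1209, 442, 411]) cube([60, 1489, 20]);
translate([1363, 442, 411]) cube([60, 1489, 20]);
translate([1517, 442, 411]) cube([60, 1489, 20]);
translate([1671, 442, 411]) cube([60, 1489, 20]);
translate([1825, 442, 411]) cube([60, 1489, 20]);
translate([1979, 442, 411]) cube([60, 1489, 20]);


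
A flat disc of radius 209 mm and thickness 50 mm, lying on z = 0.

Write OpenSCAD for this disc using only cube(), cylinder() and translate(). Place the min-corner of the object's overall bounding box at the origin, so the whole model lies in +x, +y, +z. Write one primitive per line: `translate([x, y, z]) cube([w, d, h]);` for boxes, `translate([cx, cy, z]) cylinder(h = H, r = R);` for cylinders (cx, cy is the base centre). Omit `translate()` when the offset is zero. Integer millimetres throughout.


translate([209, 209, 0]) cylinder(h = 50, r = 209);


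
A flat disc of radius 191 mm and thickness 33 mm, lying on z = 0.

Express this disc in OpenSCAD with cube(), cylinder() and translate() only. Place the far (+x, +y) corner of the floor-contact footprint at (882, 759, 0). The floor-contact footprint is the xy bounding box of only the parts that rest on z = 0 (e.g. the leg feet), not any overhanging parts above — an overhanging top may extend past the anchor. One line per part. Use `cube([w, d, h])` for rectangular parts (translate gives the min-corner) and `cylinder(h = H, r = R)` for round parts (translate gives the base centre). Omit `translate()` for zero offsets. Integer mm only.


translate([691, 568, 0]) cylinder(h = 33, r = 191);


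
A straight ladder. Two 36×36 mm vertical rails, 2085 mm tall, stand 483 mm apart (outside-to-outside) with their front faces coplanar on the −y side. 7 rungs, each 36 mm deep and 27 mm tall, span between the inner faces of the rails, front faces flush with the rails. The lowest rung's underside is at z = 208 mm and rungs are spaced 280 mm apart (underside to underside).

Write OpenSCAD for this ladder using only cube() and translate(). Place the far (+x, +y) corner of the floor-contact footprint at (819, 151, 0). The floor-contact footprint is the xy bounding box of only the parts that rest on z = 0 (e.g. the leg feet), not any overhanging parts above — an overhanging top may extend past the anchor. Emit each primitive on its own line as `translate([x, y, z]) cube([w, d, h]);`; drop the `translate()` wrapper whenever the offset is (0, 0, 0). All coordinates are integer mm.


translate([336, 115, 0]) cube([36, 36, 2085]);
translate([783, 115, 0]) cube([36, 36, 2085]);
translate([372, 115, 208]) cube([411, 36, 27]);
translate([372, 115, 488]) cube([411, 36, 27]);
translate([372, 115, 768]) cube([411, 36, 27]);
translate([372, 115, 1048]) cube([411, 36, 27]);
translate([372, 115, 1328]) cube([411, 36, 27]);
translate([372, 115, 1608]) cube([411, 36, 27]);
translate([372, 115, 1888]) cube([411, 36, 27]);
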